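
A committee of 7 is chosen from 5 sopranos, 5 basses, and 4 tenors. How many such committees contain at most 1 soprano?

Split by how many sopranos are chosen (0 through 1).
Sum: C(5,0)·C(9,7) + C(5,1)·C(9,6) = 36 + 420 = 456.

456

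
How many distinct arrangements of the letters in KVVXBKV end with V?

Fix V in the last position and arrange the remaining 6 letters.
Those 6 letters have K appearing twice and V appearing twice, giving (6)!/(2!·2!) = 180.

180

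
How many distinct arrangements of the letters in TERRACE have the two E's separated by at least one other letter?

900

Total arrangements of TERRACE: 7!/(2!·2!) = 1260.
Arrangements with the E's together: treat EE as one letter, giving (6)!/(2!) = 360.
Subtracting, 1260 − 360 = 900 arrangements keep the E's apart.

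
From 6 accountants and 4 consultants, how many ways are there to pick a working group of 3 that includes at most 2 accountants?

100

Split by how many accountants are chosen (0 through 2).
Sum: C(6,0)·C(4,3) + C(6,1)·C(4,2) + C(6,2)·C(4,1) = 4 + 36 + 60 = 100.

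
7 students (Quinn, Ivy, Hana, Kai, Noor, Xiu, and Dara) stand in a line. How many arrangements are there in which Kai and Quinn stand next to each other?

1440

Treat {Kai, Quinn} as a single unit. There are 6 units to order, and the pair itself can be ordered 2 ways.
So the count is 2·(6)! = 1440.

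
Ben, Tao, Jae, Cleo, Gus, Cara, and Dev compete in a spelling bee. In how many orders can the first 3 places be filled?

210

This is an ordered selection of 3 from 7: P(7,3).
That gives 7 × 6 × 5 = 210.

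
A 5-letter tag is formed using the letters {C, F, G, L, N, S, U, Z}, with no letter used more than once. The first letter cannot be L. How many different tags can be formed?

The first letter has 8−1 = 7 choices (anything except L).
The remaining 4 letters are filled from the other 7 symbols without repetition: 7 × 6 × 5 × 4 = 840.
Total: 7 × 840 = 5880.

5880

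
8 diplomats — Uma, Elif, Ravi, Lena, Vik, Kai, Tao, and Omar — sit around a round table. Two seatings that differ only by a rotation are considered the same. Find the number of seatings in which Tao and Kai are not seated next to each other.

3600

All circular seatings of 8 people number (7)! = 5040.
Those with Tao next to Kai: fuse the pair into one unit and seat 7 units around a circle — 2·(6)! = 1440.
Subtracting, 5040 − 1440 = 3600.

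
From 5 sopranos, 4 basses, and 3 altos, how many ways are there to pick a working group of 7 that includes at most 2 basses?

456

Split by how many basses are chosen (0 through 2).
Sum: C(4,0)·C(8,7) + C(4,1)·C(8,6) + C(4,2)·C(8,5) = 8 + 112 + 336 = 456.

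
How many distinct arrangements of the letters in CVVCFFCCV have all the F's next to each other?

280

Treat the 2 copies of F as a single block. The multiset to arrange is then {FF, C, C, C, C, V, V, V}, 8 items in all.
That gives (8)!/(4!·3!) = 280 arrangements.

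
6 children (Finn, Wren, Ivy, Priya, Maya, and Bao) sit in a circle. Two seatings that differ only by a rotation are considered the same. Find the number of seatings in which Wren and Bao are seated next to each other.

Glue Wren and Bao into a block (2 internal orders). Seating 5 units around a circle gives (4)! arrangements.
So 2 × (4)! = 2 × 24 = 48.

48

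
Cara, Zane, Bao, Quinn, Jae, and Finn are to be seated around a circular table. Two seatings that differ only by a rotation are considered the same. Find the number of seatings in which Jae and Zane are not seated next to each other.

All circular seatings of 6 people number (5)! = 120.
Those with Jae next to Zane: fuse the pair into one unit and seat 5 units around a circle — 2·(4)! = 48.
Subtracting, 120 − 48 = 72.

72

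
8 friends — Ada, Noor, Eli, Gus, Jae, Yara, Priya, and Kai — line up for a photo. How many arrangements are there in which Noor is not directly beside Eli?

Of the 8! = 40320 arrangements, those with Noor and Eli adjacent number 2 × 7! = 10080 (treat the pair as a block with 2 internal orders).
Complementary counting: 40320 − 10080 = 30240.

30240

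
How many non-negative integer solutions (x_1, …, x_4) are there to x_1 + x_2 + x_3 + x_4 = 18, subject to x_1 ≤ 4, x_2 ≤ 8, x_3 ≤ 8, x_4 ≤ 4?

Without the upper bounds there are C(21,3) = 1330 ways to split 18 among 4 variables.
Subtract solutions that violate a single cap (substitute x_i' = x_i − (cap_i+1)): x_1 ≥ 5 gives C(16,3) = 560; x_2 ≥ 9 gives C(12,3) = 220; x_3 ≥ 9 gives C(12,3) = 220; x_4 ≥ 5 gives C(16,3) = 560. Together 1560.
Add back pairs where two caps are both exceeded: 35 + 35 + 165 + 1 + 35 + 35 = 306.
By inclusion–exclusion the count is 1330 − 1560 + 306 = 76.

76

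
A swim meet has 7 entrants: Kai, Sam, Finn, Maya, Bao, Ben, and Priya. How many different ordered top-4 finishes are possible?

There are 7 choices for 1st place, 6 for 2nd, and so on down to 4 for position 4.
That gives 7 × 6 × 5 × 4 = 840.

840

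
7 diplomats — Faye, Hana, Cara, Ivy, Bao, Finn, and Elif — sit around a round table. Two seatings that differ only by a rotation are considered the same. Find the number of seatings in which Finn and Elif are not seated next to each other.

480

Without the restriction there are (6)! = 720 seatings.
Seatings with Finn beside Elif: treat them as a block with 2 internal orders, giving 2 × (5)! = 240.
Subtracting, 720 − 240 = 480.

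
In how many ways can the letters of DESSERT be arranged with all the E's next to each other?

360

Treat the 2 copies of E as a single block. The multiset to arrange is then {EE, D, R, S, S, T}, 6 items in all.
That gives (6)!/(2!) = 360 arrangements.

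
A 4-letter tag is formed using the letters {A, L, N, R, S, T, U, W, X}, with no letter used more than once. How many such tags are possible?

3024

Choose and order 4 of the 9 symbols: the first letter has 9 options, the next 8, then 7, 6.
That product is 9 × 8 × 7 × 6 = 3024.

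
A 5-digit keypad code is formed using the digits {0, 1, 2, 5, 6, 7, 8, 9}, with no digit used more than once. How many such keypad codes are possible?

With no repetition, fill the 5 digits in order: 8 choices, then 7, down to 4.
That product is 8 × 7 × 6 × 5 × 4 = 6720.

6720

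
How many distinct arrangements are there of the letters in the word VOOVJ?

30

Letter multiplicities in VOOVJ: J×1, O×2, V×2.
Dividing 5! = 120 by 2!·2! = 4 for the repeated letters gives 30.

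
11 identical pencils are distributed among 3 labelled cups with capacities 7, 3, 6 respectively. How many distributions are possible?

18

By stars and bars, unrestricted non-negative solutions to x_1+…+x_3 = 11 number C(11+2,2) = 78.
Subtract solutions that violate a single cap (substitute x_i' = x_i − (cap_i+1)): x_1 ≥ 8 gives C(5,2) = 10; x_2 ≥ 4 gives C(9,2) = 36; x_3 ≥ 7 gives C(6,2) = 15. Together 61.
Add back pairs where two caps are both exceeded: 0 + 0 + 1 = 1.
By inclusion–exclusion the count is 78 − 61 + 1 = 18.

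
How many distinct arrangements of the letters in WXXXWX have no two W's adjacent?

Total arrangements of WXXXWX: 6!/(4!·2!) = 15.
Arrangements with the W's together: treat WW as one letter, giving (5)!/(4!) = 5.
Subtracting, 15 − 5 = 10 arrangements keep the W's apart.

10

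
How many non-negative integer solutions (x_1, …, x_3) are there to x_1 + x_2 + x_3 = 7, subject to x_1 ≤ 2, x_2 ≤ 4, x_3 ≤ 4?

9

Ignoring the caps, the number of non-negative solutions to x_1+…+x_3 = 7 is C(9,2) = 36.
Subtract solutions that violate a single cap (substitute x_i' = x_i − (cap_i+1)): x_1 ≥ 3 gives C(6,2) = 15; x_2 ≥ 5 gives C(4,2) = 6; x_3 ≥ 5 gives C(4,2) = 6. Together 27.
No two caps can be exceeded simultaneously, so the pair terms are all 0.
By inclusion–exclusion the count is 36 − 27 + 0 = 9.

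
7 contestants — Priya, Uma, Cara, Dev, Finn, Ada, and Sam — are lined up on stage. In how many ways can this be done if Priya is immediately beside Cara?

Place the 5 others and the Priya-Cara pair as 6 objects in a line; the pair has 2 internal arrangements.
That gives 2 × 6! = 2 × 720 = 1440.

1440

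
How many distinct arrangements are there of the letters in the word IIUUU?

The 5 letters of IIUUU have repeats: I appearing twice and U appearing 3 times.
The number of distinct arrangements is 5!/(3!·2!) = 120/12 = 10.

10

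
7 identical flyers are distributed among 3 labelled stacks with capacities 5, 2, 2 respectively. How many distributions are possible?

6

By stars and bars, unrestricted non-negative solutions to x_1+…+x_3 = 7 number C(7+2,2) = 36.
Subtract solutions that violate a single cap (substitute x_i' = x_i − (cap_i+1)): x_1 ≥ 6 gives C(3,2) = 3; x_2 ≥ 3 gives C(6,2) = 15; x_3 ≥ 3 gives C(6,2) = 15. Together 33.
Add back pairs where two caps are both exceeded: 0 + 0 + 3 = 3.
By inclusion–exclusion the count is 36 − 33 + 3 = 6.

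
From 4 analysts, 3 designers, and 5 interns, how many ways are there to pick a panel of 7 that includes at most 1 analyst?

Split by how many analysts are chosen (0 through 1).
Sum: C(4,0)·C(8,7) + C(4,1)·C(8,6) = 8 + 112 = 120.

120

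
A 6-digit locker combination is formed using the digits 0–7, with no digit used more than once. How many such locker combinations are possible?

With no repetition, fill the 6 digits in order: 8 choices, then 7, down to 3.
8 × 7 × 6 × 5 × 4 × 3 = 20160.

20160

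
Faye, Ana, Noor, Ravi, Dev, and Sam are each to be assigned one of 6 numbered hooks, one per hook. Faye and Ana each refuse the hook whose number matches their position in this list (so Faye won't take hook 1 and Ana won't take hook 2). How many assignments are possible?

504

Let Aᵢ (for i ∈ {1, 2}) be the placements that put person i in their forbidden hook. Any j of these fix j positions, leaving (6−j)! ways to fill the rest, and there are C(2,j) ways to pick which j.
By inclusion–exclusion, the number of valid placements is Σ_{j=0}^{2} (−1)^j C(2,j)·(6−j)!.
Computing: 720 − 240 + 24 = 504.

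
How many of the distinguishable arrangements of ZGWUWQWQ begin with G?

Fix G in the first position and arrange the remaining 7 letters.
Those 7 letters have Q appearing twice and W appearing 3 times, giving (7)!/(3!·2!) = 420.

420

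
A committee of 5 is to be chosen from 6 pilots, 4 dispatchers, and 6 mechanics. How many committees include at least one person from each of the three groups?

3084

Unrestricted: C(16,5) = 4368 ways to pick any 5 of the 16.
Subtract selections that omit an entire group: no pilots → C(10,5) = 252; no dispatchers → C(12,5) = 792; no mechanics → C(10,5) = 252.
Add back selections omitting two groups (i.e. drawn from a single group): C(6,5) + C(4,5) + C(6,5) = 12.
By inclusion–exclusion: 4368 − 1296 + 12 = 3084.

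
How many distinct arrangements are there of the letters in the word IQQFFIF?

210

The 7 letters of IQQFFIF have repeats: F appearing 3 times, I appearing twice, and Q appearing twice.
So there are 7! / (3!·2!·2!) = 210 distinguishable arrangements.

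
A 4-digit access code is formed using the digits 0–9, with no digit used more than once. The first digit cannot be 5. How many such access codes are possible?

4536

The first digit has 10−1 = 9 choices (anything except 5).
The remaining 3 digits are filled from the other 9 symbols without repetition: 9 × 8 × 7 = 504.
Total: 9 × 504 = 4536.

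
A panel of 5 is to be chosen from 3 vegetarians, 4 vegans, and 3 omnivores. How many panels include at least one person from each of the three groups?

With no constraint there are C(10,5) = 252 possible selections.
Subtract selections that omit an entire group: no vegetarians → C(7,5) = 21; no vegans → C(6,5) = 6; no omnivores → C(7,5) = 21.
Add back selections omitting two groups (i.e. drawn from a single group): C(3,5) + C(4,5) + C(3,5) = 0.
By inclusion–exclusion: 252 − 48 + 0 = 204.

204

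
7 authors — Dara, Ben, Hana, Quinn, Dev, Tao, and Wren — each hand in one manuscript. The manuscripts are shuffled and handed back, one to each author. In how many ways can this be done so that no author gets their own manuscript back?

1854

Let Aᵢ be the assignments in which author i gets their own manuscript. We want the size of the complement of A₁∪…∪A_7.
By inclusion–exclusion this is Σ_{j=0}^{7} (−1)^j C(7,j)·(7−j)!.
Computing: 5040 − 5040 + 2520 − 840 + 210 − 42 + 7 − 1 = 1854.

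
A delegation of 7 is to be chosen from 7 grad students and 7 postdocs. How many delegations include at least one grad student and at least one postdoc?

With no constraint there are C(14,7) = 3432 possible selections.
Selections missing a whole group: no grad students → C(7,7) = 1; no postdocs → C(7,7) = 1.
Both groups omitted at once is impossible, so 3432 − 2 = 3430.

3430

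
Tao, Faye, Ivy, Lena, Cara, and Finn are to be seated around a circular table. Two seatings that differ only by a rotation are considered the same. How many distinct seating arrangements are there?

120

Seat Tao anywhere (absorbing the rotational symmetry), then permute the other 5: (5)! = 120.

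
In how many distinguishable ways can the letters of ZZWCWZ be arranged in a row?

Letter multiplicities in ZZWCWZ: C×1, W×2, Z×3.
The number of distinct arrangements is 6!/(3!·2!) = 720/12 = 60.

60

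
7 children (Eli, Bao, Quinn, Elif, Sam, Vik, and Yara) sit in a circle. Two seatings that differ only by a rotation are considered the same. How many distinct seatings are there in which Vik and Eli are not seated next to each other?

Without the restriction there are (6)! = 720 seatings.
Those with Vik next to Eli: fuse the pair into one unit and seat 6 units around a circle — 2·(5)! = 240.
Subtracting, 720 − 240 = 480.

480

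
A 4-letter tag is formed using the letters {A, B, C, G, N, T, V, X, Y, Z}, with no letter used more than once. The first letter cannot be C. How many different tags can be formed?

The first letter has 10−1 = 9 choices (anything except C).
The remaining 3 letters are filled from the other 9 symbols without repetition: 9 × 8 × 7 = 504.
Total: 9 × 504 = 4536.

4536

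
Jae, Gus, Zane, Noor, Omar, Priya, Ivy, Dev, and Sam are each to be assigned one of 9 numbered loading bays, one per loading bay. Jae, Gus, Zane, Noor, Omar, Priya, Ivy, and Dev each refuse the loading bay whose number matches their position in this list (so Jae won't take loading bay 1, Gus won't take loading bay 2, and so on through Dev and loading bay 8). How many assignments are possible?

Let Aᵢ (for 1 ≤ i ≤ 8) be the placements that put person i in their forbidden loading bay. Any j of these fix j positions, leaving (9−j)! ways to fill the rest, and there are C(8,j) ways to pick which j.
By inclusion–exclusion, the number of valid placements is Σ_{j=0}^{8} (−1)^j C(8,j)·(9−j)!.
Computing: 362880 − 322560 + 141120 − 40320 + 8400 − 1344 + 168 − 16 + 1 = 148329.

148329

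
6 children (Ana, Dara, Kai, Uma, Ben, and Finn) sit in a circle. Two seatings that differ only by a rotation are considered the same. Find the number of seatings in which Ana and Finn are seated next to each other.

48

Glue Ana and Finn into a block (2 internal orders). Seating 5 units around a circle gives (4)! arrangements.
So 2 × (4)! = 2 × 24 = 48.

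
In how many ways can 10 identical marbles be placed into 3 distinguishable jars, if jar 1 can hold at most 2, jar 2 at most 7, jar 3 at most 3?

By stars and bars, unrestricted non-negative solutions to x_1+…+x_3 = 10 number C(10+2,2) = 66.
Subtract solutions that violate a single cap (substitute x_i' = x_i − (cap_i+1)): x_1 ≥ 3 gives C(9,2) = 36; x_2 ≥ 8 gives C(4,2) = 6; x_3 ≥ 4 gives C(8,2) = 28. Together 70.
Add back pairs where two caps are both exceeded: 0 + 10 + 0 = 10.
By inclusion–exclusion the count is 66 − 70 + 10 = 6.

6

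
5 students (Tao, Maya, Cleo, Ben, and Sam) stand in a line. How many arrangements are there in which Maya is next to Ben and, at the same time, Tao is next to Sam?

24

Treat {Maya,Ben} as one block (2 orders) and {Tao,Sam} as another (2 orders).
That leaves 3 units to arrange: 2 × 2 × 3! = 4 × 6 = 24.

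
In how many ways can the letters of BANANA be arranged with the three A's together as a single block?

12

Treat the 3 copies of A as a single block. The multiset to arrange is then {AAA, B, N, N}, 4 items in all.
That gives (4)!/(2!) = 12 arrangements.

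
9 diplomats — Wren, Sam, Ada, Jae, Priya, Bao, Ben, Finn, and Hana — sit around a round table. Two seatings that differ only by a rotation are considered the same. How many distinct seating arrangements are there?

Around a circle, 9 distinct people have 9!/9 = (8)! = 40320 rotationally distinct seatings.

40320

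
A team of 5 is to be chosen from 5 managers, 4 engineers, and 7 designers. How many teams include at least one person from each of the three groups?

Total 5-person selections from all 16: C(16,5) = 4368.
Subtract selections that omit an entire group: no managers → C(11,5) = 462; no engineers → C(12,5) = 792; no designers → C(9,5) = 126.
Add back selections omitting two groups (i.e. drawn from a single group): C(5,5) + C(4,5) + C(7,5) = 22.
By inclusion–exclusion: 4368 − 1380 + 22 = 3010.

3010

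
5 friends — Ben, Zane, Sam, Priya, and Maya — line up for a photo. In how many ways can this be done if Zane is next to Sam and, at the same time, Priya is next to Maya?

Treat {Zane,Sam} as one block (2 orders) and {Priya,Maya} as another (2 orders).
That leaves 3 units to arrange: 2 × 2 × 3! = 4 × 6 = 24.

24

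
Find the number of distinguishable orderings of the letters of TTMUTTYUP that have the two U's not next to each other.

Total arrangements of TTMUTTYUP: 9!/(4!·2!) = 7560.
If the two U's are adjacent, glue them into one block, leaving 8 items to arrange: (8)!/(4!) = 1680 ways.
Subtracting, 7560 − 1680 = 5880 arrangements keep the U's apart.

5880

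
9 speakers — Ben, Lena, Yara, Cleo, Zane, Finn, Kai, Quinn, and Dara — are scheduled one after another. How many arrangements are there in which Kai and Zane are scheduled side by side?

80640

Place the 7 others and the Kai-Zane pair as 8 objects in a line; the pair has 2 internal arrangements.
That gives 2 × 8! = 2 × 40320 = 80640.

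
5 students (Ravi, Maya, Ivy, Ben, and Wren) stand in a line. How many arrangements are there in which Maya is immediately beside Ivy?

Glue Maya and Ivy into one block (2 internal orders), leaving 4 units to arrange in a row.
So the count is 2·(4)! = 48.

48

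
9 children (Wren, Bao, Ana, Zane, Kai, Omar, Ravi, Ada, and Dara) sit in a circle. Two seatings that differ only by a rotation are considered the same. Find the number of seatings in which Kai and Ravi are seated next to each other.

10080

Glue Kai and Ravi into a block (2 internal orders). Seating 8 units around a circle gives (7)! arrangements.
So 2 × (7)! = 2 × 5040 = 10080.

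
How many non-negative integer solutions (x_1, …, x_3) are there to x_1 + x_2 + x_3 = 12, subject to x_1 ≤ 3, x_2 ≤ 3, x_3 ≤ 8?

Ignoring the caps, the number of non-negative solutions to x_1+…+x_3 = 12 is C(14,2) = 91.
Subtract solutions that violate a single cap (substitute x_i' = x_i − (cap_i+1)): x_1 ≥ 4 gives C(10,2) = 45; x_2 ≥ 4 gives C(10,2) = 45; x_3 ≥ 9 gives C(5,2) = 10. Together 100.
Add back pairs where two caps are both exceeded: 15 + 0 + 0 = 15.
By inclusion–exclusion the count is 91 − 100 + 15 = 6.

6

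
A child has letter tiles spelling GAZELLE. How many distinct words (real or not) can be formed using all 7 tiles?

1260

The 7 letters of GAZELLE have repeats: E appearing twice and L appearing twice.
So there are 7! / (2!·2!) = 1260 distinguishable arrangements.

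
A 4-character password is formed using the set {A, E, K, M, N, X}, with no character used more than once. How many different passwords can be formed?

With no repetition, fill the 4 characters in order: 6 choices, then 5, down to 3.
That product is 6 × 5 × 4 × 3 = 360.

360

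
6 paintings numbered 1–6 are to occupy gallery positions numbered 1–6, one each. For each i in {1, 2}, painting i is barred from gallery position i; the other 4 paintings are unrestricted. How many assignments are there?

Let Aᵢ (for i ∈ {1, 2}) be the placements that put painting i in its forbidden gallery position. Any j of these fix j positions, leaving (6−j)! ways to fill the rest, and there are C(2,j) ways to pick which j.
By inclusion–exclusion, the number of valid placements is Σ_{j=0}^{2} (−1)^j C(2,j)·(6−j)!.
Computing: 720 − 240 + 24 = 504.

504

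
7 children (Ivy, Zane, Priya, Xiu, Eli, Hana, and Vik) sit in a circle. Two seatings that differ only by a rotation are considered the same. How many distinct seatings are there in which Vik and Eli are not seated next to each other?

480

All circular seatings of 7 people number (6)! = 720.
Those with Vik next to Eli: fuse the pair into one unit and seat 6 units around a circle — 2·(5)! = 240.
Subtracting, 720 − 240 = 480.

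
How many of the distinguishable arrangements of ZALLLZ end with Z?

Fix Z in the last position and arrange the remaining 5 letters.
Those 5 letters have L appearing 3 times, giving (5)!/(3!) = 20.

20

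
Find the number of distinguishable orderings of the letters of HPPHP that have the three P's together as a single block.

Treat the 3 copies of P as a single block. The multiset to arrange is then {PPP, H, H}, 3 items in all.
That gives (3)!/(2!) = 3 arrangements.

3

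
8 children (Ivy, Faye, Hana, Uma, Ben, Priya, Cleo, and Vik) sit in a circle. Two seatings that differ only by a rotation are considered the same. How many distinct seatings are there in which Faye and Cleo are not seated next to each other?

All circular seatings of 8 people number (7)! = 5040.
Those with Faye next to Cleo: fuse the pair into one unit and seat 7 units around a circle — 2·(6)! = 1440.
Subtracting, 5040 − 1440 = 3600.

3600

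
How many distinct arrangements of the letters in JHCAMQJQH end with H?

10080

Fix H in the last position and arrange the remaining 8 letters.
Those 8 letters have J appearing twice and Q appearing twice, giving (8)!/(2!·2!) = 10080.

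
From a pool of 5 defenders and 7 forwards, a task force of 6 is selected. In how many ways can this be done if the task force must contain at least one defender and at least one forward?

Total 6-person selections from all 12: C(12,6) = 924.
Selections missing a whole group: no defenders → C(7,6) = 7; no forwards → C(5,6) = 0.
Both groups omitted at once is impossible, so 924 − 7 = 917.

917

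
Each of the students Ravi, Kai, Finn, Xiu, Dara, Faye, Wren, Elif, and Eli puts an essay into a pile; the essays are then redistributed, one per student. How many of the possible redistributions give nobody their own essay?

133496

Count assignments avoiding every fixed point. For any j of the 9 students fixed to their own essay, the other 9−j can be arranged in (9−j)! ways.
By inclusion–exclusion this is Σ_{j=0}^{9} (−1)^j C(9,j)·(9−j)!.
Computing: 362880 − 362880 + 181440 − 60480 + 15120 − 3024 + 504 − 72 + 9 − 1 = 133496.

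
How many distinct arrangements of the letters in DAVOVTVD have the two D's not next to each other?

Total arrangements of DAVOVTVD: 8!/(3!·2!) = 3360.
If the two D's are adjacent, glue them into one block, leaving 7 items to arrange: (7)!/(3!) = 840 ways.
Subtracting, 3360 − 840 = 2520 arrangements keep the D's apart.

2520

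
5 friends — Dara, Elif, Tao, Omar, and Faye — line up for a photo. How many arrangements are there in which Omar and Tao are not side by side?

72

Of the 5! = 120 arrangements, those with Omar and Tao adjacent number 2 × 4! = 48 (treat the pair as a block with 2 internal orders).
So 120 − 48 = 72 arrangements keep them apart.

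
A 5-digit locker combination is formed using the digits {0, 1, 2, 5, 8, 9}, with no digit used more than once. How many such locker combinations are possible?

720

This is a permutation of 5 out of 6: P(6,5) = 6!/1!.
That product is 6 × 5 × 4 × 3 × 2 = 720.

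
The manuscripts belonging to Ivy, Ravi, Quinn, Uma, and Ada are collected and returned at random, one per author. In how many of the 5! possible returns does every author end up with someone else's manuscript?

44

This is the derangement count D_5: permutations of 5 items with no fixed point.
By inclusion–exclusion this is Σ_{j=0}^{5} (−1)^j C(5,j)·(5−j)!.
Computing: 120 − 120 + 60 − 20 + 5 − 1 = 44.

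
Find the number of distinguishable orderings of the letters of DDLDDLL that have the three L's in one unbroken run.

Treat the 3 copies of L as a single block. The multiset to arrange is then {LLL, D, D, D, D}, 5 items in all.
That gives (5)!/(4!) = 5 arrangements.

5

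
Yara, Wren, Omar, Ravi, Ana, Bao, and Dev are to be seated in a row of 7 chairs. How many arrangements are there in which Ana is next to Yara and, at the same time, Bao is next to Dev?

Treat {Ana,Yara} as one block (2 orders) and {Bao,Dev} as another (2 orders).
That leaves 5 units to arrange: 2 × 2 × 5! = 4 × 120 = 480.

480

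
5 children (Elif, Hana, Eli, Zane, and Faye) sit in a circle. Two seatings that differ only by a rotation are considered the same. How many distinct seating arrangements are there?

24

Around a circle, 5 distinct people have 5!/5 = (4)! = 24 rotationally distinct seatings.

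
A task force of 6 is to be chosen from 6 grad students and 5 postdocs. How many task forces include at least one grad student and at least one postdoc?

461

Unrestricted: C(11,6) = 462 ways to pick any 6 of the 11.
Subtract selections that omit an entire group: no grad students → C(5,6) = 0; no postdocs → C(6,6) = 1.
Both groups omitted at once is impossible, so 462 − 1 = 461.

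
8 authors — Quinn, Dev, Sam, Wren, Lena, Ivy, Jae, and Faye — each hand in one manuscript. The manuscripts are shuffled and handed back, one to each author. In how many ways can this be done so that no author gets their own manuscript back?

This is the derangement count D_8: permutations of 8 items with no fixed point.
By inclusion–exclusion this is Σ_{j=0}^{8} (−1)^j C(8,j)·(8−j)!.
Computing: 40320 − 40320 + 20160 − 6720 + 1680 − 336 + 56 − 8 + 1 = 14833.

14833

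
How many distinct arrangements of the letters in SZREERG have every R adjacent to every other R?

360

Treat the 2 copies of R as a single block. The multiset to arrange is then {RR, E, E, G, S, Z}, 6 items in all.
That gives (6)!/(2!) = 360 arrangements.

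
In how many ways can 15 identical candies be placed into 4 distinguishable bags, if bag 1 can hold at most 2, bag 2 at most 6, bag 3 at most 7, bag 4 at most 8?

Without the upper bounds there are C(18,3) = 816 ways to split 15 among 4 bags.
Subtract solutions that violate a single cap (substitute x_i' = x_i − (cap_i+1)): x_1 ≥ 3 gives C(15,3) = 455; x_2 ≥ 7 gives C(11,3) = 165; x_3 ≥ 8 gives C(10,3) = 120; x_4 ≥ 9 gives C(9,3) = 84. Together 824.
Add back pairs where two caps are both exceeded: 56 + 35 + 20 + 1 + 0 + 0 = 112.
By inclusion–exclusion the count is 816 − 824 + 112 = 104.

104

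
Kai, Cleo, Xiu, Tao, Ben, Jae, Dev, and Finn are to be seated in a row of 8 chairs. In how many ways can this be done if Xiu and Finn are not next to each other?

Of the 8! = 40320 arrangements, those with Xiu and Finn adjacent number 2 × 7! = 10080 (treat the pair as a block with 2 internal orders).
So 40320 − 10080 = 30240 arrangements keep them apart.

30240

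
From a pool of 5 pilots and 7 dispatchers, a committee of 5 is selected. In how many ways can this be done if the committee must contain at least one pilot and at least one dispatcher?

770

Unrestricted: C(12,5) = 792 ways to pick any 5 of the 12.
Subtract selections that omit an entire group: no pilots → C(7,5) = 21; no dispatchers → C(5,5) = 1.
Both groups omitted at once is impossible, so 792 − 22 = 770.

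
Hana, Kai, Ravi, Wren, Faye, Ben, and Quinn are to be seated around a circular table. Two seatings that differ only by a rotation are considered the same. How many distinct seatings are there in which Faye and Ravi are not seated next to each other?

480

All circular seatings of 7 people number (6)! = 720.
Seatings with Faye beside Ravi: treat them as a block with 2 internal orders, giving 2 × (5)! = 240.
Subtracting, 720 − 240 = 480.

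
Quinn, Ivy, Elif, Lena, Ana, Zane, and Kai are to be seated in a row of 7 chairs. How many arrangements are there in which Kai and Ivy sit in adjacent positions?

Glue Kai and Ivy into one block (2 internal orders), leaving 6 units to arrange in a row.
So the count is 2·(6)! = 1440.

1440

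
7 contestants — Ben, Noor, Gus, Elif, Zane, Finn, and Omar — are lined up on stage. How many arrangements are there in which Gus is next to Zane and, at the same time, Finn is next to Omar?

480

Treat {Gus,Zane} as one block (2 orders) and {Finn,Omar} as another (2 orders).
That leaves 5 units to arrange: 2 × 2 × 5! = 4 × 120 = 480.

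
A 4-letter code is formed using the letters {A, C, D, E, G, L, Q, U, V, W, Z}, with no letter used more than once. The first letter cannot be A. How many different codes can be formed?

The first letter has 11−1 = 10 choices (anything except A).
The remaining 3 letters are filled from the other 10 symbols without repetition: 10 × 9 × 8 = 720.
Total: 10 × 720 = 7200.

7200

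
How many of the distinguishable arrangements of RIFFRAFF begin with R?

210

Fix R in the first position and arrange the remaining 7 letters.
Those 7 letters have F appearing 4 times, giving (7)!/(4!) = 210.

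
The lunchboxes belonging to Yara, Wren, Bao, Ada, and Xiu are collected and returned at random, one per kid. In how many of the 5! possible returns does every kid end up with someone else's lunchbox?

Let Aᵢ be the assignments in which kid i gets their own lunchbox. We want the size of the complement of A₁∪…∪A_5.
By inclusion–exclusion this is Σ_{j=0}^{5} (−1)^j C(5,j)·(5−j)!.
Computing: 120 − 120 + 60 − 20 + 5 − 1 = 44.

44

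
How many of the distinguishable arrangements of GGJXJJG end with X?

With the last slot taken by X, it remains to arrange the other 6 letters (GGJJJG).
Those 6 letters have G appearing 3 times and J appearing 3 times, giving (6)!/(3!·3!) = 20.

20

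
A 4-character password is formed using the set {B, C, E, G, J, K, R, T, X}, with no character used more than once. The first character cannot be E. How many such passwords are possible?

2688

The first character has 9−1 = 8 choices (anything except E).
The remaining 3 characters are filled from the other 8 symbols without repetition: 8 × 7 × 6 = 336.
Total: 8 × 336 = 2688.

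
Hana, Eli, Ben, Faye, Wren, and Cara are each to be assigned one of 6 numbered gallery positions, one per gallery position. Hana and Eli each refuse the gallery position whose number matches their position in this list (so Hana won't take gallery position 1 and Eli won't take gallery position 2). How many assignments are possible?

Let Aᵢ (for i ∈ {1, 2}) be the placements that put person i in their forbidden gallery position. Any j of these fix j positions, leaving (6−j)! ways to fill the rest, and there are C(2,j) ways to pick which j.
By inclusion–exclusion, the number of valid placements is Σ_{j=0}^{2} (−1)^j C(2,j)·(6−j)!.
Computing: 720 − 240 + 24 = 504.

504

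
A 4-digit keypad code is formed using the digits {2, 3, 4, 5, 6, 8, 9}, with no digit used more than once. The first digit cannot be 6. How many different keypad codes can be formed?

720

The first digit has 7−1 = 6 choices (anything except 6).
The remaining 3 digits are filled from the other 6 symbols without repetition: 6 × 5 × 4 = 120.
Total: 6 × 120 = 720.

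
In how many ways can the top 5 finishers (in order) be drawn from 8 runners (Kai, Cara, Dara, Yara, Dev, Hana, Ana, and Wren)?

This is an ordered selection of 5 from 8: P(8,5).
That gives 8 × 7 × 6 × 5 × 4 = 6720.

6720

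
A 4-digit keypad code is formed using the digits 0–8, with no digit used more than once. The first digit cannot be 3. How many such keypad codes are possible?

The first digit has 9−1 = 8 choices (anything except 3).
The remaining 3 digits are filled from the other 8 symbols without repetition: 8 × 7 × 6 = 336.
Total: 8 × 336 = 2688.

2688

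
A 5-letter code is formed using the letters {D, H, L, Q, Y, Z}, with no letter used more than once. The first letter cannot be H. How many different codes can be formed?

The first letter has 6−1 = 5 choices (anything except H).
The remaining 4 letters are filled from the other 5 symbols without repetition: 5 × 4 × 3 × 2 = 120.
Total: 5 × 120 = 600.

600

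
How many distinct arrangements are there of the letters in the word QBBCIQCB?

1680

QBBCIQCB has 8 letters with B appearing 3 times, C appearing twice, and Q appearing twice.
So there are 8! / (3!·2!·2!) = 1680 distinguishable arrangements.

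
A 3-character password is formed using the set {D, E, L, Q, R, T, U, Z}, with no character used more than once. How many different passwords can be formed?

336

Choose and order 3 of the 8 symbols: the first character has 8 options, the next 7, then 6.
That product is 8 × 7 × 6 = 336.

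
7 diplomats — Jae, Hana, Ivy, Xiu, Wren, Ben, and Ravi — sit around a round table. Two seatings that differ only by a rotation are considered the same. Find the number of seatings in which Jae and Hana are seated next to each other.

Glue Jae and Hana into a block (2 internal orders). Seating 6 units around a circle gives (5)! arrangements.
So 2 × (5)! = 2 × 120 = 240.

240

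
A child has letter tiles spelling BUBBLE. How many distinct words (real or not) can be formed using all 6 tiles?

120

Letter multiplicities in BUBBLE: B×3, E×1, L×1, U×1.
So there are 6! / (3!) = 120 distinguishable arrangements.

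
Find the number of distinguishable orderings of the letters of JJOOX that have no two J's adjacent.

Total arrangements of JJOOX: 5!/(2!·2!) = 30.
Arrangements with the J's together: treat JJ as one letter, giving (4)!/(2!) = 12.
Hence 30 − 12 = 18.

18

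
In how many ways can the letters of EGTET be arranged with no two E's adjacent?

Total arrangements of EGTET: 5!/(2!·2!) = 30.
Arrangements with the E's together: treat EE as one letter, giving (4)!/(2!) = 12.
Hence 30 − 12 = 18.

18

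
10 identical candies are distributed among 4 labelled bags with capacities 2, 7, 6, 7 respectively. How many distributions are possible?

Without the upper bounds there are C(13,3) = 286 ways to split 10 among 4 bags.
Subtract solutions that violate a single cap (substitute x_i' = x_i − (cap_i+1)): x_1 ≥ 3 gives C(10,3) = 120; x_2 ≥ 8 gives C(5,3) = 10; x_3 ≥ 7 gives C(6,3) = 20; x_4 ≥ 8 gives C(5,3) = 10. Together 160.
Add back pairs where two caps are both exceeded: 0 + 1 + 0 + 0 + 0 + 0 = 1.
By inclusion–exclusion the count is 286 − 160 + 1 = 127.

127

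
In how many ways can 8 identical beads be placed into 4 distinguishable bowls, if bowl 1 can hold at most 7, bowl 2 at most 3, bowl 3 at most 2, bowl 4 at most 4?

Without the upper bounds there are C(11,3) = 165 ways to split 8 among 4 bowls.
Subtract solutions that violate a single cap (substitute x_i' = x_i − (cap_i+1)): x_1 ≥ 8 gives C(3,3) = 1; x_2 ≥ 4 gives C(7,3) = 35; x_3 ≥ 3 gives C(8,3) = 56; x_4 ≥ 5 gives C(6,3) = 20. Together 112.
Add back pairs where two caps are both exceeded: 0 + 0 + 0 + 4 + 0 + 1 = 5.
By inclusion–exclusion the count is 165 − 112 + 5 = 58.

58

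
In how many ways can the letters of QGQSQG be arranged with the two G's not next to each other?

There are 6!/(3!·2!) = 60 arrangements of QGQSQG in total.
Arrangements with the G's together: treat GG as one letter, giving (5)!/(3!) = 20.
Hence 60 − 20 = 40.

40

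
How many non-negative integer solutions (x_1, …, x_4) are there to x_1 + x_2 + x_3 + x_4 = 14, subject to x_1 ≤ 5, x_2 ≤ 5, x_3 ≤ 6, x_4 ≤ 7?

166

By stars and bars, unrestricted non-negative solutions to x_1+…+x_4 = 14 number C(14+3,3) = 680.
Subtract solutions that violate a single cap (substitute x_i' = x_i − (cap_i+1)): x_1 ≥ 6 gives C(11,3) = 165; x_2 ≥ 6 gives C(11,3) = 165; x_3 ≥ 7 gives C(10,3) = 120; x_4 ≥ 8 gives C(9,3) = 84. Together 534.
Add back pairs where two caps are both exceeded: 10 + 4 + 1 + 4 + 1 + 0 = 20.
By inclusion–exclusion the count is 680 − 534 + 20 = 166.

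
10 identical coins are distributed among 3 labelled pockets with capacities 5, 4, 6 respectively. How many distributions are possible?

20

Without the upper bounds there are C(12,2) = 66 ways to split 10 among 3 pockets.
Subtract solutions that violate a single cap (substitute x_i' = x_i − (cap_i+1)): x_1 ≥ 6 gives C(6,2) = 15; x_2 ≥ 5 gives C(7,2) = 21; x_3 ≥ 7 gives C(5,2) = 10. Together 46.
No two caps can be exceeded simultaneously, so the pair terms are all 0.
By inclusion–exclusion the count is 66 − 46 + 0 = 20.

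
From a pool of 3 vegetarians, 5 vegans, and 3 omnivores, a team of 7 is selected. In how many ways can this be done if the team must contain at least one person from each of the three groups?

Total 7-person selections from all 11: C(11,7) = 330.
Subtract selections that omit an entire group: no vegetarians → C(8,7) = 8; no vegans → C(6,7) = 0; no omnivores → C(8,7) = 8.
Add back selections omitting two groups (i.e. drawn from a single group): C(3,7) + C(5,7) + C(3,7) = 0.
By inclusion–exclusion: 330 − 16 + 0 = 314.

314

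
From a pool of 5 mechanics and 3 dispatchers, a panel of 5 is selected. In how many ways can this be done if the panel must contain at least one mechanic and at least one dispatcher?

55

Unrestricted: C(8,5) = 56 ways to pick any 5 of the 8.
Selections missing a whole group: no mechanics → C(3,5) = 0; no dispatchers → C(5,5) = 1.
Both groups omitted at once is impossible, so 56 − 1 = 55.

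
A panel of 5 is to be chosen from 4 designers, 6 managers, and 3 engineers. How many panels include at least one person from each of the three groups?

894

With no constraint there are C(13,5) = 1287 possible selections.
Subtract selections that omit an entire group: no designers → C(9,5) = 126; no managers → C(7,5) = 21; no engineers → C(10,5) = 252.
Add back selections omitting two groups (i.e. drawn from a single group): C(4,5) + C(6,5) + C(3,5) = 6.
By inclusion–exclusion: 1287 − 399 + 6 = 894.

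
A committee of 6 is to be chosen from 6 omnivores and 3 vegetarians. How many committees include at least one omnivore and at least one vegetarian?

83

Unrestricted: C(9,6) = 84 ways to pick any 6 of the 9.
Subtract selections that omit an entire group: no omnivores → C(3,6) = 0; no vegetarians → C(6,6) = 1.
Both groups omitted at once is impossible, so 84 − 1 = 83.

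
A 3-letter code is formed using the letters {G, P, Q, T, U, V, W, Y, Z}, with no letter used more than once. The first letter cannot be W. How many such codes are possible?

448

The first letter has 9−1 = 8 choices (anything except W).
The remaining 2 letters are filled from the other 8 symbols without repetition: 8 × 7 = 56.
Total: 8 × 56 = 448.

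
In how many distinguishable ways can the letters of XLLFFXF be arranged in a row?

210

XLLFFXF has 7 letters with F appearing 3 times, L appearing twice, and X appearing twice.
The number of distinct arrangements is 7!/(3!·2!·2!) = 5040/24 = 210.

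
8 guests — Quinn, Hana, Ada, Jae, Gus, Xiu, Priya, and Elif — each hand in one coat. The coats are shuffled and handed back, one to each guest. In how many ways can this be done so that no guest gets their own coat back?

14833

Let Aᵢ be the assignments in which guest i gets their own coat. We want the size of the complement of A₁∪…∪A_8.
By inclusion–exclusion this is Σ_{j=0}^{8} (−1)^j C(8,j)·(8−j)!.
Computing: 40320 − 40320 + 20160 − 6720 + 1680 − 336 + 56 − 8 + 1 = 14833.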